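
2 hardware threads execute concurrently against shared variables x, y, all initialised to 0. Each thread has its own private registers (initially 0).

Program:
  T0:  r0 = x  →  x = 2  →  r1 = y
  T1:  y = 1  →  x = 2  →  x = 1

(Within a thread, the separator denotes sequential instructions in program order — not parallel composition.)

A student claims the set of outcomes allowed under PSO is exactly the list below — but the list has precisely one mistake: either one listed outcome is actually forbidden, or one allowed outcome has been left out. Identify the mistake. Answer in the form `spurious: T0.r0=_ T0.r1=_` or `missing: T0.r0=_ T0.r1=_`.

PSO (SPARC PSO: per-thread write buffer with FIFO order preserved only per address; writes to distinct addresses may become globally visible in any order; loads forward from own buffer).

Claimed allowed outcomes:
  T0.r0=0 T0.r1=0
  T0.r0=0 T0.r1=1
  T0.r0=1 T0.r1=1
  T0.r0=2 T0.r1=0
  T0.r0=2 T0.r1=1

missing: T0.r0=1 T0.r1=0

outcome vector order: (T0.r0,T0.r1)
under PSO → 0/0, 0/1, 1/0, 1/1, 2/0, 2/1
PSO∖claimed = {1/0}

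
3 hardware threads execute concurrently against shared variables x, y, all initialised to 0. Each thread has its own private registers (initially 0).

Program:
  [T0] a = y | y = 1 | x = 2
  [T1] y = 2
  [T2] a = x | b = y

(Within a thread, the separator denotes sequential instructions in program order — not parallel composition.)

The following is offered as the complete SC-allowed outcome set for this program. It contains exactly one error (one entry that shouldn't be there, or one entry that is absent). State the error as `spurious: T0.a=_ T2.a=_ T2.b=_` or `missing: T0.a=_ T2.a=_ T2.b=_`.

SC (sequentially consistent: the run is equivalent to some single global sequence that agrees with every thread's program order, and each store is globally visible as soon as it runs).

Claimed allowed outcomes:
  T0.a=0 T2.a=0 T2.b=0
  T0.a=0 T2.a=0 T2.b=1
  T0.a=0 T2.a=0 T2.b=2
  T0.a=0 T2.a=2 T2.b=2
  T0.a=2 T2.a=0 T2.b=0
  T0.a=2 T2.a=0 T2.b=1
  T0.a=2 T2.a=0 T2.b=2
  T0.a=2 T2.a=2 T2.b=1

outcome vector order: (T0.a,T2.a,T2.b)
[SC] allowed = {000 001 002 021 022 200 201 202 221}
SC∖claimed = {021}

missing: T0.a=0 T2.a=2 T2.b=1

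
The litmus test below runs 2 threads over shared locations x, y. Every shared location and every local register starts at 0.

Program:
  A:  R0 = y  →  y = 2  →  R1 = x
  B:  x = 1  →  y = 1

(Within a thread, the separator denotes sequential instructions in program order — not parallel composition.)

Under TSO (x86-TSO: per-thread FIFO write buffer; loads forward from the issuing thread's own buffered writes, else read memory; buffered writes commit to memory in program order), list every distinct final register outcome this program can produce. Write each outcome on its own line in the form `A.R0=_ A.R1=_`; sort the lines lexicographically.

A.R0=0 A.R1=0
A.R0=0 A.R1=1
A.R0=1 A.R1=1

outcome vector order: (A.R0,A.R1)
|TSO outcomes| = 3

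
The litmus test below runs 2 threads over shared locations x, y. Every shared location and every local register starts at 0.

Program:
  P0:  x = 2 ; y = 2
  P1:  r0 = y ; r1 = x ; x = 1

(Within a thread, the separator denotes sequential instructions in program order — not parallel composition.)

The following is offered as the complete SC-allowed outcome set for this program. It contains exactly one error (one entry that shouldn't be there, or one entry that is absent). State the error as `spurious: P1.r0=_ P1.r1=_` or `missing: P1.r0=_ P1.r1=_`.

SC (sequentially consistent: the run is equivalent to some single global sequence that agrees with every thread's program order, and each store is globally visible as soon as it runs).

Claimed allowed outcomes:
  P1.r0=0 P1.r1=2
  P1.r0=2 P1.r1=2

outcome vector order: (P1.r0,P1.r1)
SC: 3 outcomes — {0/0, 0/2, 2/2}
SC∖claimed = {0/0}

missing: P1.r0=0 P1.r1=0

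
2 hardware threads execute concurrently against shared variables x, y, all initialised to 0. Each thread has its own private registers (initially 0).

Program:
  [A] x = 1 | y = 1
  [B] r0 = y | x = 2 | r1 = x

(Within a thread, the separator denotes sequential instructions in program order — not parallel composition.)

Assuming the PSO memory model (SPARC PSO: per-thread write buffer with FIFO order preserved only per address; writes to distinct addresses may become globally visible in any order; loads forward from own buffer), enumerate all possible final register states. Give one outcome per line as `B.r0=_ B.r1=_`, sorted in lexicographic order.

outcome vector order: (B.r0,B.r1)
|PSO outcomes| = 4

B.r0=0 B.r1=1
B.r0=0 B.r1=2
B.r0=1 B.r1=1
B.r0=1 B.r1=2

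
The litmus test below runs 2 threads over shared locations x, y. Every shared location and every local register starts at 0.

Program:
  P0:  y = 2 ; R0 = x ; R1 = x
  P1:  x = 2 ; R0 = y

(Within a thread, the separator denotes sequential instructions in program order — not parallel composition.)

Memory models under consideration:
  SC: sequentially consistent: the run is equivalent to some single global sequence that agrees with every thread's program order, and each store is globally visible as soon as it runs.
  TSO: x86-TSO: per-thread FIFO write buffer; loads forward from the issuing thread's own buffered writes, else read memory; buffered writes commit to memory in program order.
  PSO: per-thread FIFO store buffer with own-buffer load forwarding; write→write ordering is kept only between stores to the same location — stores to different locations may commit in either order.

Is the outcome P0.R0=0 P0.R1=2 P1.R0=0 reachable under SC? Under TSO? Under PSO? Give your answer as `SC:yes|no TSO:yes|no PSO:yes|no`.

outcome vector order: (P0.R0,P0.R1,P1.R0)
[SC] allowed = {002, 022, 220, 222}
[TSO] allowed = {000, 002, 020, 022, 220, 222}
[PSO] allowed = {000, 002, 020, 022, 220, 222}
target 020 ∈ {TSO,PSO}

SC:no TSO:yes PSO:yes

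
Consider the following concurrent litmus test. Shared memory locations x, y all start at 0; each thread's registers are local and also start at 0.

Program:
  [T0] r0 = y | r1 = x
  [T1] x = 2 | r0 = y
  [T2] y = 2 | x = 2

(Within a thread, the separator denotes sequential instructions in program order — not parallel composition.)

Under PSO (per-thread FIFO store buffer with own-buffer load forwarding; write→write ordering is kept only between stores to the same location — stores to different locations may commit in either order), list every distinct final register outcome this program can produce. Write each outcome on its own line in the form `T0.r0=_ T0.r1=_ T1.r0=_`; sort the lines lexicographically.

outcome vector order: (T0.r0,T0.r1,T1.r0)
|PSO outcomes| = 8

T0.r0=0 T0.r1=0 T1.r0=0
T0.r0=0 T0.r1=0 T1.r0=2
T0.r0=0 T0.r1=2 T1.r0=0
T0.r0=0 T0.r1=2 T1.r0=2
T0.r0=2 T0.r1=0 T1.r0=0
T0.r0=2 T0.r1=0 T1.r0=2
T0.r0=2 T0.r1=2 T1.r0=0
T0.r0=2 T0.r1=2 T1.r0=2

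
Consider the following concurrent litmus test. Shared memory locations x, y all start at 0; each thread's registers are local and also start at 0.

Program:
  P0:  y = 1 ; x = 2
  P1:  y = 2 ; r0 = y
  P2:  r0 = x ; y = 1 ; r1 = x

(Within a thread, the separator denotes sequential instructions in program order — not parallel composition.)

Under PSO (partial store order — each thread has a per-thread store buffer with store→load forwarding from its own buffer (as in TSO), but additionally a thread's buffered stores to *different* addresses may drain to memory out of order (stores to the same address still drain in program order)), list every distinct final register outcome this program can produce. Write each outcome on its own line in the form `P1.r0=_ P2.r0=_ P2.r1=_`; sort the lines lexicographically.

outcome vector order: (P1.r0,P2.r0,P2.r1)
|PSO outcomes| = 6

P1.r0=1 P2.r0=0 P2.r1=0
P1.r0=1 P2.r0=0 P2.r1=2
P1.r0=1 P2.r0=2 P2.r1=2
P1.r0=2 P2.r0=0 P2.r1=0
P1.r0=2 P2.r0=0 P2.r1=2
P1.r0=2 P2.r0=2 P2.r1=2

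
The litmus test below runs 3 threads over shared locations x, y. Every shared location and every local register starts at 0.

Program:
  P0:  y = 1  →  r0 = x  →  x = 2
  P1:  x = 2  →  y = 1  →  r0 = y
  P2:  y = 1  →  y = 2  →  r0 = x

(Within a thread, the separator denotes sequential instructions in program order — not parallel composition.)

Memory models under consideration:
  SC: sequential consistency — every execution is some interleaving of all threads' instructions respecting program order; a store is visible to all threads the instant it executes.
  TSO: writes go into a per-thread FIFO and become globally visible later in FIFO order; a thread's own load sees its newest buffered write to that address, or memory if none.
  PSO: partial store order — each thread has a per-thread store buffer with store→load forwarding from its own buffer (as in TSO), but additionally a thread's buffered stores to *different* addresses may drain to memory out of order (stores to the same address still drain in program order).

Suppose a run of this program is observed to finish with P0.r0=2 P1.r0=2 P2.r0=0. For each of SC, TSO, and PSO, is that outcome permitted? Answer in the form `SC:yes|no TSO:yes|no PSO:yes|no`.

SC:no TSO:yes PSO:yes

outcome vector order: (P0.r0,P1.r0,P2.r0)
[SC] allowed = {010; 012; 022; 210; 212; 222}
[TSO] allowed = {010; 012; 020; 022; 210; 212; 220; 222}
[PSO] allowed = {010; 012; 020; 022; 210; 212; 220; 222}
target 220 ∈ {TSO,PSO}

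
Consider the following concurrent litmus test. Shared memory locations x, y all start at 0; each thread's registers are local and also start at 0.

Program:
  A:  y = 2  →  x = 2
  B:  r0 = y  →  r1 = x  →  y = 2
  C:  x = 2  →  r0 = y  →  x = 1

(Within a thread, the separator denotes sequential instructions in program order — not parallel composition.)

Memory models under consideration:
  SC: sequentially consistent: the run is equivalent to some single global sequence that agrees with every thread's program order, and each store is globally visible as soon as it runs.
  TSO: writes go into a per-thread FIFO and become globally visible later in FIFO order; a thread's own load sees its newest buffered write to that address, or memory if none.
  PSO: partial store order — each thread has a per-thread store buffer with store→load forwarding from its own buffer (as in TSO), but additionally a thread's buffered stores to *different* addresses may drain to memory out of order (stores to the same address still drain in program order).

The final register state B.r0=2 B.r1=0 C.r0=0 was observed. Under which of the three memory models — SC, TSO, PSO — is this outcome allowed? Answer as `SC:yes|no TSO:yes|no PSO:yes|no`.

SC:no TSO:yes PSO:yes

outcome vector order: (B.r0,B.r1,C.r0)
[SC] allowed = {0/0/0; 0/0/2; 0/1/0; 0/1/2; 0/2/0; 0/2/2; 2/0/2; 2/1/0; 2/1/2; 2/2/0; 2/2/2}
[TSO] allowed = {0/0/0; 0/0/2; 0/1/0; 0/1/2; 0/2/0; 0/2/2; 2/0/0; 2/0/2; 2/1/0; 2/1/2; 2/2/0; 2/2/2}
[PSO] allowed = {0/0/0; 0/0/2; 0/1/0; 0/1/2; 0/2/0; 0/2/2; 2/0/0; 2/0/2; 2/1/0; 2/1/2; 2/2/0; 2/2/2}
target 2/0/0 ∈ {TSO,PSO}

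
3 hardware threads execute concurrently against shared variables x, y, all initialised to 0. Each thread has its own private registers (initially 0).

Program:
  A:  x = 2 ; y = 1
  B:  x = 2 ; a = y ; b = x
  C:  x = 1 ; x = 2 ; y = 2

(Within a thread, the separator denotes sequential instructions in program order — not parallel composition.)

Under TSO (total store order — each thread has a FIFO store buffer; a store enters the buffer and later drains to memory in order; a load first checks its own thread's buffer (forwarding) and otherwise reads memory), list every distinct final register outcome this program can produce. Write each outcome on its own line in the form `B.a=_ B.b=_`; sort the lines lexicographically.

outcome vector order: (B.a,B.b)
|TSO outcomes| = 5

B.a=0 B.b=1
B.a=0 B.b=2
B.a=1 B.b=1
B.a=1 B.b=2
B.a=2 B.b=2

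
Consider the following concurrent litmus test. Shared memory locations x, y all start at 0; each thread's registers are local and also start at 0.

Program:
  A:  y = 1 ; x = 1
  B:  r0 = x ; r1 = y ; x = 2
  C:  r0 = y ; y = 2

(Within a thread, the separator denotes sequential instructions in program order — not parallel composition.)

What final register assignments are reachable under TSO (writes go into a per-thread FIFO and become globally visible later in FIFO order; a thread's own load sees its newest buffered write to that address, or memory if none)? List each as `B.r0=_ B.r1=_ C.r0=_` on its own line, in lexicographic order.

outcome vector order: (B.r0,B.r1,C.r0)
|TSO outcomes| = 10

B.r0=0 B.r1=0 C.r0=0
B.r0=0 B.r1=0 C.r0=1
B.r0=0 B.r1=1 C.r0=0
B.r0=0 B.r1=1 C.r0=1
B.r0=0 B.r1=2 C.r0=0
B.r0=0 B.r1=2 C.r0=1
B.r0=1 B.r1=1 C.r0=0
B.r0=1 B.r1=1 C.r0=1
B.r0=1 B.r1=2 C.r0=0
B.r0=1 B.r1=2 C.r0=1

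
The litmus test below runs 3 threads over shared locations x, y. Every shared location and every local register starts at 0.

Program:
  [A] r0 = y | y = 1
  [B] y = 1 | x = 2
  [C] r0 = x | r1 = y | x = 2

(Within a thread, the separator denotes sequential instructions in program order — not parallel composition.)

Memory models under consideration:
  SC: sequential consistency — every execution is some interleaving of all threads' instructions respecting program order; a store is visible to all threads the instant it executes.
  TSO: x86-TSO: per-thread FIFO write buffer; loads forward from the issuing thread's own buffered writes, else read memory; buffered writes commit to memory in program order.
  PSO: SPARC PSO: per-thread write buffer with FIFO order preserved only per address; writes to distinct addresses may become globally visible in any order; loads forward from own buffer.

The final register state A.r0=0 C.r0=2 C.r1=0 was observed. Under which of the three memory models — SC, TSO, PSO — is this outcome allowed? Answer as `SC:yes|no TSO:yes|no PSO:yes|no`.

outcome vector order: (A.r0,C.r0,C.r1)
SC: 6 outcomes — {<0 0 0>, <0 0 1>, <0 2 1>, <1 0 0>, <1 0 1>, <1 2 1>}
TSO: 6 outcomes — {<0 0 0>, <0 0 1>, <0 2 1>, <1 0 0>, <1 0 1>, <1 2 1>}
PSO: 8 outcomes — {<0 0 0>, <0 0 1>, <0 2 0>, <0 2 1>, <1 0 0>, <1 0 1>, <1 2 0>, <1 2 1>}
target <0 2 0> ∈ {PSO}

SC:no TSO:no PSO:yes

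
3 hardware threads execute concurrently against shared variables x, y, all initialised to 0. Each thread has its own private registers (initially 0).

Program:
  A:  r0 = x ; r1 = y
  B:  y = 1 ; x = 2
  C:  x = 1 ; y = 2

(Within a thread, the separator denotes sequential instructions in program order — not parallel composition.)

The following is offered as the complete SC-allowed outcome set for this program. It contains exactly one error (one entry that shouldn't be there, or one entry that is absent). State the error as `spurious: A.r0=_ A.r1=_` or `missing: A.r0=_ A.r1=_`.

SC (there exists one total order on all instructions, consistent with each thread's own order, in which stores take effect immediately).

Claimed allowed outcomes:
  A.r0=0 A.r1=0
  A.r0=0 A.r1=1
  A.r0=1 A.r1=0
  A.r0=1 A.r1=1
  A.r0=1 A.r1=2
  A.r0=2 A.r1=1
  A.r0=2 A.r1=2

missing: A.r0=0 A.r1=2

outcome vector order: (A.r0,A.r1)
SC (8): 00 01 02 10 11 12 21 22
SC∖claimed = {02}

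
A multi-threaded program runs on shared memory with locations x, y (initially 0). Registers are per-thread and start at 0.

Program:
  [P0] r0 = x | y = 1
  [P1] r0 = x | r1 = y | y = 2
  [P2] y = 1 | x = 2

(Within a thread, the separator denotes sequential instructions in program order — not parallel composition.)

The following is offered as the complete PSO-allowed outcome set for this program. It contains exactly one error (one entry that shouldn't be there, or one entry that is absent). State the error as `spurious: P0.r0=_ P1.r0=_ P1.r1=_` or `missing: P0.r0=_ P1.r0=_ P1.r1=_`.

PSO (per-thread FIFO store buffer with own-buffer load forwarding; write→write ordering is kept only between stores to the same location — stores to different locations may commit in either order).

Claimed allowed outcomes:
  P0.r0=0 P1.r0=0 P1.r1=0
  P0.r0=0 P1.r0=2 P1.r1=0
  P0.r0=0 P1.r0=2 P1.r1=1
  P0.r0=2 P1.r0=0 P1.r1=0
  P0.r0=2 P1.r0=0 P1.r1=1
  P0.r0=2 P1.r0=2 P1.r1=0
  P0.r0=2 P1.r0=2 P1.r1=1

missing: P0.r0=0 P1.r0=0 P1.r1=1

outcome vector order: (P0.r0,P1.r0,P1.r1)
[PSO] allowed = {0/0/0, 0/0/1, 0/2/0, 0/2/1, 2/0/0, 2/0/1, 2/2/0, 2/2/1}
PSO∖claimed = {0/0/1}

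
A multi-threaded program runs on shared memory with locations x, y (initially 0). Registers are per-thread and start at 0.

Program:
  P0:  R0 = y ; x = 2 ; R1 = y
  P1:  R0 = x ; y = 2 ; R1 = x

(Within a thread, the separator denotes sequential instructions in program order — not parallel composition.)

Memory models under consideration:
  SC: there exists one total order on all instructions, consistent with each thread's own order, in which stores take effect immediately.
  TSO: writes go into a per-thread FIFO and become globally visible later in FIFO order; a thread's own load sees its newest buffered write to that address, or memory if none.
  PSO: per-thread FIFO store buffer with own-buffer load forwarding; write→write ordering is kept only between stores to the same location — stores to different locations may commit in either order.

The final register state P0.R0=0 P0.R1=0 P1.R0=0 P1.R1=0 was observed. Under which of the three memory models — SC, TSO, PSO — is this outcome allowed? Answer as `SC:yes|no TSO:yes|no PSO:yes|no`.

SC:no TSO:yes PSO:yes

outcome vector order: (P0.R0,P0.R1,P1.R0,P1.R1)
under SC → <0 0 0 2>, <0 0 2 2>, <0 2 0 0>, <0 2 0 2>, <0 2 2 2>, <2 2 0 0>, <2 2 0 2>
under TSO → <0 0 0 0>, <0 0 0 2>, <0 0 2 2>, <0 2 0 0>, <0 2 0 2>, <0 2 2 2>, <2 2 0 0>, <2 2 0 2>
under PSO → <0 0 0 0>, <0 0 0 2>, <0 0 2 2>, <0 2 0 0>, <0 2 0 2>, <0 2 2 2>, <2 2 0 0>, <2 2 0 2>
target <0 0 0 0> ∈ {TSO,PSO}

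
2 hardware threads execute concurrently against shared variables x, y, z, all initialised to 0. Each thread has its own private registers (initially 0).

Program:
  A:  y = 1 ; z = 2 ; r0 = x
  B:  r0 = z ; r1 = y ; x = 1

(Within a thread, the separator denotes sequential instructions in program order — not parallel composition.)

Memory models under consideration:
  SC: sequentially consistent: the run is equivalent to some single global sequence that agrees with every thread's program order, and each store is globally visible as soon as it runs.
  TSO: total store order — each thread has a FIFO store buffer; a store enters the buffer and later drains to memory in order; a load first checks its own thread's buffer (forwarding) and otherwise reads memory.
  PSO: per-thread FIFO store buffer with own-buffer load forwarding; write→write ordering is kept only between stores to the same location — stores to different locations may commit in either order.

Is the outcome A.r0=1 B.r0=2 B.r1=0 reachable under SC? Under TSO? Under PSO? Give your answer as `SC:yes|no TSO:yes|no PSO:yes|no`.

SC:no TSO:no PSO:yes

outcome vector order: (A.r0,B.r0,B.r1)
SC: 6 outcomes — {(0,0,0); (0,0,1); (0,2,1); (1,0,0); (1,0,1); (1,2,1)}
TSO: 6 outcomes — {(0,0,0); (0,0,1); (0,2,1); (1,0,0); (1,0,1); (1,2,1)}
PSO: 8 outcomes — {(0,0,0); (0,0,1); (0,2,0); (0,2,1); (1,0,0); (1,0,1); (1,2,0); (1,2,1)}
target (1,2,0) ∈ {PSO}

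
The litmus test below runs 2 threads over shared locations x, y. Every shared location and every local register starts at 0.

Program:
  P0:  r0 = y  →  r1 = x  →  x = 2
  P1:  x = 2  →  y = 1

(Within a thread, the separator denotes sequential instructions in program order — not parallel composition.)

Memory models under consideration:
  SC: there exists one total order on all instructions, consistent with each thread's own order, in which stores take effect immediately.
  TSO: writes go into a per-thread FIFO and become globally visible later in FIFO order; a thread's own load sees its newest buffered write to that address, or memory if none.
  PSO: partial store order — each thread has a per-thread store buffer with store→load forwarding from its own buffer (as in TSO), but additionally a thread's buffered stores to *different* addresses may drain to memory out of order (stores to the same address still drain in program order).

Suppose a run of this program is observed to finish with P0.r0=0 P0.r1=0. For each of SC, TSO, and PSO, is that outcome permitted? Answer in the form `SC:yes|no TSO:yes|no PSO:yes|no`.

SC:yes TSO:yes PSO:yes

outcome vector order: (P0.r0,P0.r1)
[SC] allowed = {00, 02, 12}
[TSO] allowed = {00, 02, 12}
[PSO] allowed = {00, 02, 10, 12}
target 00 ∈ {SC,TSO,PSO}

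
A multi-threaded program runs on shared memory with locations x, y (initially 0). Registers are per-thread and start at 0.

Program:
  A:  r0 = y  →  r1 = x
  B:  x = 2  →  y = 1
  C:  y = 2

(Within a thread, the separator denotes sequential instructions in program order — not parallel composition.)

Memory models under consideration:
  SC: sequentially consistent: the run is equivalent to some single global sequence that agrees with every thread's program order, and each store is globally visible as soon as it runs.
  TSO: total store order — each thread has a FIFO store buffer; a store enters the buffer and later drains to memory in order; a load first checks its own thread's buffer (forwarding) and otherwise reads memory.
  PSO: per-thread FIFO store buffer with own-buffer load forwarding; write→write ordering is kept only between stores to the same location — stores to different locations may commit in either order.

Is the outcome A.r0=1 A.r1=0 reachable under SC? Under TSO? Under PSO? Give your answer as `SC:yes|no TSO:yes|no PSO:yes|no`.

SC:no TSO:no PSO:yes

outcome vector order: (A.r0,A.r1)
[SC] allowed = {00 02 12 20 22}
[TSO] allowed = {00 02 12 20 22}
[PSO] allowed = {00 02 10 12 20 22}
target 10 ∈ {PSO}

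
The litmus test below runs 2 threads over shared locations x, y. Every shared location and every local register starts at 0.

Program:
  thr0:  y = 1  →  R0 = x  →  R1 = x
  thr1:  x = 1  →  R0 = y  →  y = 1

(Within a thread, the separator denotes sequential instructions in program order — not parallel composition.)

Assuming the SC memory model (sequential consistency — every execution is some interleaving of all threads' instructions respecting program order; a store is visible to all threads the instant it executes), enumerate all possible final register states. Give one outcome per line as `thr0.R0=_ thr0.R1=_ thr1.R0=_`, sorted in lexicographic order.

outcome vector order: (thr0.R0,thr0.R1,thr1.R0)
|SC outcomes| = 4

thr0.R0=0 thr0.R1=0 thr1.R0=1
thr0.R0=0 thr0.R1=1 thr1.R0=1
thr0.R0=1 thr0.R1=1 thr1.R0=0
thr0.R0=1 thr0.R1=1 thr1.R0=1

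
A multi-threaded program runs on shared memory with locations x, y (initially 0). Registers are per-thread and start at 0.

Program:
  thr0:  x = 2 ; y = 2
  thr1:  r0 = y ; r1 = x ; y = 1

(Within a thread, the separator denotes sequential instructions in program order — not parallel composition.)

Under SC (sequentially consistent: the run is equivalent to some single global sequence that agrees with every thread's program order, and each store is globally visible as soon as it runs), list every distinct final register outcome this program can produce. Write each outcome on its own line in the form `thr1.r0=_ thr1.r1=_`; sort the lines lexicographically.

outcome vector order: (thr1.r0,thr1.r1)
|SC outcomes| = 3

thr1.r0=0 thr1.r1=0
thr1.r0=0 thr1.r1=2
thr1.r0=2 thr1.r1=2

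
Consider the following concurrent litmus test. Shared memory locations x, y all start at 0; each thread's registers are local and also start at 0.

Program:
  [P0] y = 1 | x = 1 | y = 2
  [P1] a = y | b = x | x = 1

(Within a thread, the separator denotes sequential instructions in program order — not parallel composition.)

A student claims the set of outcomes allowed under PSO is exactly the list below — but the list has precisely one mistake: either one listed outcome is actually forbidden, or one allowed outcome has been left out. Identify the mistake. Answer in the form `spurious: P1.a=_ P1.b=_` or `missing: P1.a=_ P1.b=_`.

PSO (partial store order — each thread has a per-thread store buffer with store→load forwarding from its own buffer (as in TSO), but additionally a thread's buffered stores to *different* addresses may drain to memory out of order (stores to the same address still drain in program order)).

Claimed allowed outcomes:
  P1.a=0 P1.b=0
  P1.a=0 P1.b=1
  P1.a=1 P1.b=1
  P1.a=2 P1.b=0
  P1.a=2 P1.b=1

outcome vector order: (P1.a,P1.b)
PSO: 6 outcomes — {<0 0>, <0 1>, <1 0>, <1 1>, <2 0>, <2 1>}
PSO∖claimed = {<1 0>}

missing: P1.a=1 P1.b=0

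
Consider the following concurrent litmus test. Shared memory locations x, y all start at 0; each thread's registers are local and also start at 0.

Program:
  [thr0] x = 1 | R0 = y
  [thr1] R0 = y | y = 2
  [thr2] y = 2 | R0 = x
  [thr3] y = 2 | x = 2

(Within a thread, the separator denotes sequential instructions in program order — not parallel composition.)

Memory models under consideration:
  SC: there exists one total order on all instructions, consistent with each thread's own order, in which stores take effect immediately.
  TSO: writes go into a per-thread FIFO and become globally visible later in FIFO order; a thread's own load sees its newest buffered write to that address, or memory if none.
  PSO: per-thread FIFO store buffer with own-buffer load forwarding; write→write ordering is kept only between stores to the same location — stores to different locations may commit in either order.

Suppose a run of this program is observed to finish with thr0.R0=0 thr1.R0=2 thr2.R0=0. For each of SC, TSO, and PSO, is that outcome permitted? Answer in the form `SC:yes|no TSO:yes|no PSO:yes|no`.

SC:no TSO:yes PSO:yes

outcome vector order: (thr0.R0,thr1.R0,thr2.R0)
[SC] allowed = {(0,0,1), (0,0,2), (0,2,1), (0,2,2), (2,0,0), (2,0,1), (2,0,2), (2,2,0), (2,2,1), (2,2,2)}
[TSO] allowed = {(0,0,0), (0,0,1), (0,0,2), (0,2,0), (0,2,1), (0,2,2), (2,0,0), (2,0,1), (2,0,2), (2,2,0), (2,2,1), (2,2,2)}
[PSO] allowed = {(0,0,0), (0,0,1), (0,0,2), (0,2,0), (0,2,1), (0,2,2), (2,0,0), (2,0,1), (2,0,2), (2,2,0), (2,2,1), (2,2,2)}
target (0,2,0) ∈ {TSO,PSO}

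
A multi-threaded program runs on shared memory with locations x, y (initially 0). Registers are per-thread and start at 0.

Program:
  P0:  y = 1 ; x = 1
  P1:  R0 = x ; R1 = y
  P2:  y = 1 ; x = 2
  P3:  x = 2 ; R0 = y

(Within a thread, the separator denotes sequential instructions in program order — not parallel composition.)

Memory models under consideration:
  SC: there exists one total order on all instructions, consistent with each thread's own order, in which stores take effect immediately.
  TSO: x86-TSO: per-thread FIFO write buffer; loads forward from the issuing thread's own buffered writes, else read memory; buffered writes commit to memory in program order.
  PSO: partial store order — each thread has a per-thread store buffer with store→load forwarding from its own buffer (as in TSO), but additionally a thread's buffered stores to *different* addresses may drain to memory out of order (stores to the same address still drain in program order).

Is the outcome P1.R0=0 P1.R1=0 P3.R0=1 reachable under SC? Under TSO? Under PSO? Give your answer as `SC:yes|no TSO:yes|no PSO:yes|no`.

SC:yes TSO:yes PSO:yes

outcome vector order: (P1.R0,P1.R1,P3.R0)
SC (10): 000; 001; 010; 011; 110; 111; 200; 201; 210; 211
TSO (10): 000; 001; 010; 011; 110; 111; 200; 201; 210; 211
PSO (12): 000; 001; 010; 011; 100; 101; 110; 111; 200; 201; 210; 211
target 001 ∈ {SC,TSO,PSO}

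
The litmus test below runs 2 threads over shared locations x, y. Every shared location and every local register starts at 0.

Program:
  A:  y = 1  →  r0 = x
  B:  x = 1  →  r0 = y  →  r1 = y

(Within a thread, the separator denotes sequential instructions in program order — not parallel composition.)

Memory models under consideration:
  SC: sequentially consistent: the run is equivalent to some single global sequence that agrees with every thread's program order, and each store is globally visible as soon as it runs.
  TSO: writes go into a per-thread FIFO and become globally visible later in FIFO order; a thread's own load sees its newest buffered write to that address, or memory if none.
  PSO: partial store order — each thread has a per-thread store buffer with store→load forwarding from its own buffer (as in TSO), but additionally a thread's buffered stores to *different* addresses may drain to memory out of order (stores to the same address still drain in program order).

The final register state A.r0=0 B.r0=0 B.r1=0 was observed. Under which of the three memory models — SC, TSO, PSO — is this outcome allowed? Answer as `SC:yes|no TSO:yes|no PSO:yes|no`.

SC:no TSO:yes PSO:yes

outcome vector order: (A.r0,B.r0,B.r1)
under SC → (0,1,1); (1,0,0); (1,0,1); (1,1,1)
under TSO → (0,0,0); (0,0,1); (0,1,1); (1,0,0); (1,0,1); (1,1,1)
under PSO → (0,0,0); (0,0,1); (0,1,1); (1,0,0); (1,0,1); (1,1,1)
target (0,0,0) ∈ {TSO,PSO}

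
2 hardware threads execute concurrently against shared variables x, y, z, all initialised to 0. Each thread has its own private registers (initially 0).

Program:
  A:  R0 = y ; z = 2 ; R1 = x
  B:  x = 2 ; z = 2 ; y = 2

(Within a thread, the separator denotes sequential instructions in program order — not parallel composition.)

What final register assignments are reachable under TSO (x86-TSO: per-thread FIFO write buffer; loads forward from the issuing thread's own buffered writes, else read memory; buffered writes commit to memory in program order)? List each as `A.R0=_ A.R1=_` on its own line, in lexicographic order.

outcome vector order: (A.R0,A.R1)
|TSO outcomes| = 3

A.R0=0 A.R1=0
A.R0=0 A.R1=2
A.R0=2 A.R1=2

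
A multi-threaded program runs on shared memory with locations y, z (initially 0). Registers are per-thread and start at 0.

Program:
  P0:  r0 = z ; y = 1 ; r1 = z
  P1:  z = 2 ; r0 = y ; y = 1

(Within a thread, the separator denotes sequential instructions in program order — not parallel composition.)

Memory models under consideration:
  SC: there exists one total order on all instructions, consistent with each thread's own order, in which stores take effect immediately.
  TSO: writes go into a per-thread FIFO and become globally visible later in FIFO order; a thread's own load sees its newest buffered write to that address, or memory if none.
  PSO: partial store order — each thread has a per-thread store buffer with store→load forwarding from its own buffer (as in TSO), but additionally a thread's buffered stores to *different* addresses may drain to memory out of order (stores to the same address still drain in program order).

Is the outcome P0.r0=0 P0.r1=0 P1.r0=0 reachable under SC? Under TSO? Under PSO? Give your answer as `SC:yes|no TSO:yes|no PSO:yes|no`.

SC:no TSO:yes PSO:yes

outcome vector order: (P0.r0,P0.r1,P1.r0)
under SC → 0/0/1, 0/2/0, 0/2/1, 2/2/0, 2/2/1
under TSO → 0/0/0, 0/0/1, 0/2/0, 0/2/1, 2/2/0, 2/2/1
under PSO → 0/0/0, 0/0/1, 0/2/0, 0/2/1, 2/2/0, 2/2/1
target 0/0/0 ∈ {TSO,PSO}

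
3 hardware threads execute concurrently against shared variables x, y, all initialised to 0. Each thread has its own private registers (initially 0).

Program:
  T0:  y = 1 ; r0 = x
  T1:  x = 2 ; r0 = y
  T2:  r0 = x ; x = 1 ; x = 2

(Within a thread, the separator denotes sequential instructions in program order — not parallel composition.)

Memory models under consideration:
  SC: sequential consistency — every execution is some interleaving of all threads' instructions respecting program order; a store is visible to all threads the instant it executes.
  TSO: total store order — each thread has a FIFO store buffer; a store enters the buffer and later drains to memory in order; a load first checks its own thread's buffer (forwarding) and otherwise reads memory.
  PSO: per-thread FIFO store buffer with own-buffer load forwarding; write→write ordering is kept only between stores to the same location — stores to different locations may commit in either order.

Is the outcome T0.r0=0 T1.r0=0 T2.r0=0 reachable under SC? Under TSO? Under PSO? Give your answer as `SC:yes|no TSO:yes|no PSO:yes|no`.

SC:no TSO:yes PSO:yes

outcome vector order: (T0.r0,T1.r0,T2.r0)
under SC → 010, 012, 100, 102, 110, 112, 200, 202, 210, 212
under TSO → 000, 002, 010, 012, 100, 102, 110, 112, 200, 202, 210, 212
under PSO → 000, 002, 010, 012, 100, 102, 110, 112, 200, 202, 210, 212
target 000 ∈ {TSO,PSO}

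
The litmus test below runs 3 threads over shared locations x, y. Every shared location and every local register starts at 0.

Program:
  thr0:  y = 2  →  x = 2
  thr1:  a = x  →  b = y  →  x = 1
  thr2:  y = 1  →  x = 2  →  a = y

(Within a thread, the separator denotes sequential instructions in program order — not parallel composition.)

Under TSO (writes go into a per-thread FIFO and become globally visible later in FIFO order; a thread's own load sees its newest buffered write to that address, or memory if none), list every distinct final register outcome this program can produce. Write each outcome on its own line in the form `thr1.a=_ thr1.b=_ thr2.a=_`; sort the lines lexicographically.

thr1.a=0 thr1.b=0 thr2.a=1
thr1.a=0 thr1.b=0 thr2.a=2
thr1.a=0 thr1.b=1 thr2.a=1
thr1.a=0 thr1.b=1 thr2.a=2
thr1.a=0 thr1.b=2 thr2.a=1
thr1.a=0 thr1.b=2 thr2.a=2
thr1.a=2 thr1.b=1 thr2.a=1
thr1.a=2 thr1.b=1 thr2.a=2
thr1.a=2 thr1.b=2 thr2.a=1
thr1.a=2 thr1.b=2 thr2.a=2

outcome vector order: (thr1.a,thr1.b,thr2.a)
|TSO outcomes| = 10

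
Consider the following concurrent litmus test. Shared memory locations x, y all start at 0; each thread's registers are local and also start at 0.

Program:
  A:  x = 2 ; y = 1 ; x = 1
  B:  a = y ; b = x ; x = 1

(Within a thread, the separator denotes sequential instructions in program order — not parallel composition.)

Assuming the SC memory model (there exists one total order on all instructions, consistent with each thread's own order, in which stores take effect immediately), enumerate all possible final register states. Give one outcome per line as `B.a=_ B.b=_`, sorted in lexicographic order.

B.a=0 B.b=0
B.a=0 B.b=1
B.a=0 B.b=2
B.a=1 B.b=1
B.a=1 B.b=2

outcome vector order: (B.a,B.b)
|SC outcomes| = 5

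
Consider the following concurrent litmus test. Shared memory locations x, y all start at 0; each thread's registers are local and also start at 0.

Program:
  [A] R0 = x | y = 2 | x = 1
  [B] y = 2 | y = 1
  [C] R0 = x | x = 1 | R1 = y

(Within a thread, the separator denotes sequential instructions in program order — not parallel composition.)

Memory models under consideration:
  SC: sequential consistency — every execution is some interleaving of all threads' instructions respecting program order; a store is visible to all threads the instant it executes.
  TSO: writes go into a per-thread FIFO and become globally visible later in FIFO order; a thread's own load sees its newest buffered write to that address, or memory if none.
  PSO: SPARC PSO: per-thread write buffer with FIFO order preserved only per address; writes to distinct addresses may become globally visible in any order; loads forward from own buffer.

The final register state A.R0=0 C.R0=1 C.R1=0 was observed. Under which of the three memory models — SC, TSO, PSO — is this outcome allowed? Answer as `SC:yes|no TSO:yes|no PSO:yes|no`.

outcome vector order: (A.R0,C.R0,C.R1)
SC: 8 outcomes — {000, 001, 002, 011, 012, 100, 101, 102}
TSO: 8 outcomes — {000, 001, 002, 011, 012, 100, 101, 102}
PSO: 9 outcomes — {000, 001, 002, 010, 011, 012, 100, 101, 102}
target 010 ∈ {PSO}

SC:no TSO:no PSO:yes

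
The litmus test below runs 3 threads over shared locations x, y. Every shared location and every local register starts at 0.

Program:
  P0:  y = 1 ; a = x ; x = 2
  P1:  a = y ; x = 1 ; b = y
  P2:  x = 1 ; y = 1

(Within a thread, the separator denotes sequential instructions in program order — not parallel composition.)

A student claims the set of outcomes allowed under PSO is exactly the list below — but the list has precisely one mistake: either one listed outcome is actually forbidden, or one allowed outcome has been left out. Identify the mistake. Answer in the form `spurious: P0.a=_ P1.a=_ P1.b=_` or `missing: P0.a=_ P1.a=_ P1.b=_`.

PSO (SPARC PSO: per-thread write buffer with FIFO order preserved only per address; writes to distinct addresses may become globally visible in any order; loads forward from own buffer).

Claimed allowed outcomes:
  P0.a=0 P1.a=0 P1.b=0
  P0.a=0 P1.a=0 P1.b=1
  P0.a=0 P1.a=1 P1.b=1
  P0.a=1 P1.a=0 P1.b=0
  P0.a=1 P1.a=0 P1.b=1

missing: P0.a=1 P1.a=1 P1.b=1

outcome vector order: (P0.a,P1.a,P1.b)
PSO (6): <0 0 0>, <0 0 1>, <0 1 1>, <1 0 0>, <1 0 1>, <1 1 1>
PSO∖claimed = {<1 1 1>}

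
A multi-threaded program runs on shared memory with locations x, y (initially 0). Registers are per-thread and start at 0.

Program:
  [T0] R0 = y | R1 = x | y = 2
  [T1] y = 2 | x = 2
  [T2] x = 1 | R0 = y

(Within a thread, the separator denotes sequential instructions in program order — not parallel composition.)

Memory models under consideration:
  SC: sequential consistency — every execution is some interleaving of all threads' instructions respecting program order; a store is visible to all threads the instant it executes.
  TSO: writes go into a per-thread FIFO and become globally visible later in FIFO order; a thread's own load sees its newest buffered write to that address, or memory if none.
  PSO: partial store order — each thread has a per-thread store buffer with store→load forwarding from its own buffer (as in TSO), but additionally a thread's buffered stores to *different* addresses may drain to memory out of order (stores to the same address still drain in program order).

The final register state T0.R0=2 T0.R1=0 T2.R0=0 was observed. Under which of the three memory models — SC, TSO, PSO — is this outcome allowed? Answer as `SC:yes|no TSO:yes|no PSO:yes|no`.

outcome vector order: (T0.R0,T0.R1,T2.R0)
SC: 11 outcomes — {0/0/0; 0/0/2; 0/1/0; 0/1/2; 0/2/0; 0/2/2; 2/0/2; 2/1/0; 2/1/2; 2/2/0; 2/2/2}
TSO: 12 outcomes — {0/0/0; 0/0/2; 0/1/0; 0/1/2; 0/2/0; 0/2/2; 2/0/0; 2/0/2; 2/1/0; 2/1/2; 2/2/0; 2/2/2}
PSO: 12 outcomes — {0/0/0; 0/0/2; 0/1/0; 0/1/2; 0/2/0; 0/2/2; 2/0/0; 2/0/2; 2/1/0; 2/1/2; 2/2/0; 2/2/2}
target 2/0/0 ∈ {TSO,PSO}

SC:no TSO:yes PSO:yes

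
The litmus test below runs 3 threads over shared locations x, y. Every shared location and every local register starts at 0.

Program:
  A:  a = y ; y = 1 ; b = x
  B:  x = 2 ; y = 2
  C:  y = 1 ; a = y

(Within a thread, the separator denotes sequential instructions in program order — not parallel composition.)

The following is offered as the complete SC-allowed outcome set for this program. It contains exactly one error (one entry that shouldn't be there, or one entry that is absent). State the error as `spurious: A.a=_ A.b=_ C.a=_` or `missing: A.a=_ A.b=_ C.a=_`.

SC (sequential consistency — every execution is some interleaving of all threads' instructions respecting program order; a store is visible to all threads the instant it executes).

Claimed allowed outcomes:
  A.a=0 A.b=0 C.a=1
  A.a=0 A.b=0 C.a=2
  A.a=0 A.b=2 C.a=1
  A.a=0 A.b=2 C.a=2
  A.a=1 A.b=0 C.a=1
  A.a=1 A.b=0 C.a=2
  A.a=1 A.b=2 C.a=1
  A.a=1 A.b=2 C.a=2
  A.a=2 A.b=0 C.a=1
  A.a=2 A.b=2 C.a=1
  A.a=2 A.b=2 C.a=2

spurious: A.a=2 A.b=0 C.a=1

outcome vector order: (A.a,A.b,C.a)
SC: 10 outcomes — {0/0/1; 0/0/2; 0/2/1; 0/2/2; 1/0/1; 1/0/2; 1/2/1; 1/2/2; 2/2/1; 2/2/2}
claimed∖SC = {2/0/1}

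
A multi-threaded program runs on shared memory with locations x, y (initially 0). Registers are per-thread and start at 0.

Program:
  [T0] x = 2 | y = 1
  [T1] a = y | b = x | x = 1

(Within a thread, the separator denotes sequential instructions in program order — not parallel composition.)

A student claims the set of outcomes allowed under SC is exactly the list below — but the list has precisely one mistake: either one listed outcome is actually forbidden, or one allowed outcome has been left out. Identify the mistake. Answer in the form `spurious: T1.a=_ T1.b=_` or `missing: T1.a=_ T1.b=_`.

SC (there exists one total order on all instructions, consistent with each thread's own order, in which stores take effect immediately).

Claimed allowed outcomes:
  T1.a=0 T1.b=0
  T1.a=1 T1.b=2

outcome vector order: (T1.a,T1.b)
[SC] allowed = {0/0, 0/2, 1/2}
SC∖claimed = {0/2}

missing: T1.a=0 T1.b=2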